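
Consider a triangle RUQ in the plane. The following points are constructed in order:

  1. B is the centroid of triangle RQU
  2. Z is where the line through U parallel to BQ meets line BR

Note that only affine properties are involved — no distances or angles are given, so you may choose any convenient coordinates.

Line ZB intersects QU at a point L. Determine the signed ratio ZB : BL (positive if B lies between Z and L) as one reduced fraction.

Assign R = (0, 0), U = (1, 0), Q = (0, 1) — the answer is frame-independent, so this choice is without loss of generality.
1. B is the centroid of triangle RQU ⇒ B = (1/3, 1/3)
2. Z is where the line through U parallel to BQ meets line BR ⇒ Z = (2/3, 2/3)
line ZB meets QU at L = (1/2, 1/2)
B = Z + t·(L−Z) with t = 2, so ZB:BL = 2:-1

ZB:BL = -2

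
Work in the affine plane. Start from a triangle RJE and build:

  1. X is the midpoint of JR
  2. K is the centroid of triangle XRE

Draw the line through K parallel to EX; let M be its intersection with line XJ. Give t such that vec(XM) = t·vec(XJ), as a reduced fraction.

Choose coordinates R = (0, 0), J = (1, 0), E = (0, 1).
1. X is the midpoint of JR ⇒ X = (1/2, 0)
2. K is the centroid of triangle XRE ⇒ K = (1/6, 1/3)
through K parallel to EX: direction (1/2, -1); meets XJ at M = (1/3, 0)
M = X + t·(J−X) with t = -1/3

t = -1/3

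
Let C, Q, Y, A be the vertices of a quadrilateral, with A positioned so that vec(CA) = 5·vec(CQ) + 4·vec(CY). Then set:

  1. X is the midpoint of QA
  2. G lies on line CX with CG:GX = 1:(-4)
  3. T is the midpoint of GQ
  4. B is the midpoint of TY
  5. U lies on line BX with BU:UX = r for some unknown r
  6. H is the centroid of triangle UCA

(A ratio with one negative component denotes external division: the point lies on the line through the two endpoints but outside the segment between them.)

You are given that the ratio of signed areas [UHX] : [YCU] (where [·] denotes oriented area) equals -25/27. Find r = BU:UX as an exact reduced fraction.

Assign C = (0, 0), Q = (1, 0), Y = (0, 1), A = (5, 4) — the answer is frame-independent, so this choice is without loss of generality.
1. X is the midpoint of QA ⇒ X = (3, 2)
2. G lies on line CX with CG:GX = 1:(-4) ⇒ G = (-1, -2/3)
3. T is the midpoint of GQ ⇒ T = (0, -1/3)
4. B is the midpoint of TY ⇒ B = (0, 1/3)
5. With BU:UX = r, write λ = r/(r+1) so U = B + λ·(X−B); U is affine-linear in λ
6. H is the centroid of triangle UCA ⇒ H is an affine combination of earlier points and hence also affine-linear in λ
Every point depending on U is an affine combination of U and λ-independent points, so each such coordinate is linear in λ; the λ² term in each signed area is a multiple of (X−B)×(X−B) = 0, so 2·[UHX] and 2·[YCU] are each linear in λ. Evaluating at λ=0 and λ=1:
  2·[UHX] = 5/9·λ − 5/9,   2·[YCU] = 3·λ
So [UHX]:[YCU] = (5/9·λ − 5/9) / (3·λ). Setting this equal to -25/27:
  5/9·λ − 5/9 = -25/27·(3·λ)  ⇒  λ = 1/6
Then r = λ/(1−λ) = (1/6)/(5/6) = 1/5. Check: with r = 1/5, U = (1/2, 11/18) and [UHX]:[YCU] = -25/27 as required.

r = 1/5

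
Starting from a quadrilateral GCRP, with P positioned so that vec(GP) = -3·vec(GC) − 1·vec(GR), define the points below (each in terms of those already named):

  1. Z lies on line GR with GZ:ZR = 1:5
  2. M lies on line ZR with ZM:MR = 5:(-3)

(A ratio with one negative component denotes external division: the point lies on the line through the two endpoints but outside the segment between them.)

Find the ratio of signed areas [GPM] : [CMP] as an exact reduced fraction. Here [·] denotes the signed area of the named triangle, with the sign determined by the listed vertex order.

[GPM]:[CMP] = -27/40

Set G = (0, 0), C = (1, 0), R = (0, 1), P = (-3, -1); any affine frame gives the same invariant.
1. Z lies on line GR with GZ:ZR = 1:5 ⇒ Z = (0, 1/6)
2. M lies on line ZR with ZM:MR = 5:(-3) ⇒ M = (0, 9/4)
2·[GPM] = -27/4, 2·[CMP] = 10
[GPM]:[CMP] = -27/4:10 = -27/40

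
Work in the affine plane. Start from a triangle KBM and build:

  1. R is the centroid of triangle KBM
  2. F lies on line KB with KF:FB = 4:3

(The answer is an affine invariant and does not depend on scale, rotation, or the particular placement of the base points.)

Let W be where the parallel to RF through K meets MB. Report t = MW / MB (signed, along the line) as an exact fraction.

Assign K = (0, 0), B = (1, 0), M = (0, 1) — the answer is frame-independent, so this choice is without loss of generality.
1. R is the centroid of triangle KBM ⇒ R = (1/3, 1/3)
2. F lies on line KB with KF:FB = 4:3 ⇒ F = (4/7, 0)
through K parallel to RF: direction (5/21, -1/3); meets MB at W = (-5/2, 7/2)
W = M + t·(B−M) with t = -5/2

t = -5/2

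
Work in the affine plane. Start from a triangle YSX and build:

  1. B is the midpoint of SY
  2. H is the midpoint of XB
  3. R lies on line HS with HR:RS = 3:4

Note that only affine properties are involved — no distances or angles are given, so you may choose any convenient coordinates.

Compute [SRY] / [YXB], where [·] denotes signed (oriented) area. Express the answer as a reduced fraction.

[SRY]:[YXB] = -4/7

Set Y = (0, 0), S = (1, 0), X = (0, 1); any affine frame gives the same invariant.
1. B is the midpoint of SY ⇒ B = (1/2, 0)
2. H is the midpoint of XB ⇒ H = (1/4, 1/2)
3. R lies on line HS with HR:RS = 3:4 ⇒ R = (4/7, 2/7)
2·[SRY] = 2/7, 2·[YXB] = -1/2
[SRY]:[YXB] = 2/7:-1/2 = -4/7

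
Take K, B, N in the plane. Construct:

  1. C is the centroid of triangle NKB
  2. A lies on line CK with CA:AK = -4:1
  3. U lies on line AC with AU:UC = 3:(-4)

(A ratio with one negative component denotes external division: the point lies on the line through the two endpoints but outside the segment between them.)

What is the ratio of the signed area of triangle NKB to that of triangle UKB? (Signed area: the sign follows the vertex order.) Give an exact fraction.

[NKB]:[UKB] = -9/13

Set K = (0, 0), B = (1, 0), N = (0, 1); any affine frame gives the same invariant.
1. C is the centroid of triangle NKB ⇒ C = (1/3, 1/3)
2. A lies on line CK with CA:AK = -4:1 ⇒ A = (-1/9, -1/9)
3. U lies on line AC with AU:UC = 3:(-4) ⇒ U = (-13/9, -13/9)
2·[NKB] = 1, 2·[UKB] = -13/9
[NKB]:[UKB] = 1:-13/9 = -9/13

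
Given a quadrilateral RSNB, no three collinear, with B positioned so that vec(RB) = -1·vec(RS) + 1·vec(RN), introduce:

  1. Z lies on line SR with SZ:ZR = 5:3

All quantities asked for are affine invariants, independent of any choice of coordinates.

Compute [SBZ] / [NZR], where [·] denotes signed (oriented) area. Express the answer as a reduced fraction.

Work in coordinates with R = (0, 0), S = (1, 0), N = (0, 1), B = (-1, 1).
1. Z lies on line SR with SZ:ZR = 5:3 ⇒ Z = (3/8, 0)
2·[SBZ] = 5/8, 2·[NZR] = -3/8
[SBZ]:[NZR] = 5/8:-3/8 = -5/3

[SBZ]:[NZR] = -5/3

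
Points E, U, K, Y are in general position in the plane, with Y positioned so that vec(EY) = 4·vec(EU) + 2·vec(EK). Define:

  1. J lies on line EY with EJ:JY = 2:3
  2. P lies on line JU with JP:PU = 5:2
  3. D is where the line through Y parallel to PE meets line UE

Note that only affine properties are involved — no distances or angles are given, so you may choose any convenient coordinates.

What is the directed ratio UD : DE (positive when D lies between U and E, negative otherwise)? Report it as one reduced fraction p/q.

Assign E = (0, 0), U = (1, 0), K = (0, 1), Y = (4, 2) — the answer is frame-independent, so this choice is without loss of generality.
1. J lies on line EY with EJ:JY = 2:3 ⇒ J = (8/5, 4/5)
2. P lies on line JU with JP:PU = 5:2 ⇒ P = (41/35, 8/35)
3. D is where the line through Y parallel to PE meets line UE ⇒ D = (-25/4, 0)
D = U + t·(E−U) with t = 29/4, so UD:DE = t:(1−t) = 29/4:-25/4

UD:DE = -29/25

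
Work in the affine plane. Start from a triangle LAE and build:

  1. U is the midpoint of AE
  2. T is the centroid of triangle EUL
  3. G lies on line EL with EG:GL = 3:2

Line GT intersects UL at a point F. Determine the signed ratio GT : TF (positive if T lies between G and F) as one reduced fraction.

Assign L = (0, 0), A = (1, 0), E = (0, 1) — the answer is frame-independent, so this choice is without loss of generality.
1. U is the midpoint of AE ⇒ U = (1/2, 1/2)
2. T is the centroid of triangle EUL ⇒ T = (1/6, 1/2)
3. G lies on line EL with EG:GL = 3:2 ⇒ G = (0, 2/5)
line GT meets UL at F = (1, 1)
T = G + t·(F−G) with t = 1/6, so GT:TF = 1/6:5/6

GT:TF = 1/5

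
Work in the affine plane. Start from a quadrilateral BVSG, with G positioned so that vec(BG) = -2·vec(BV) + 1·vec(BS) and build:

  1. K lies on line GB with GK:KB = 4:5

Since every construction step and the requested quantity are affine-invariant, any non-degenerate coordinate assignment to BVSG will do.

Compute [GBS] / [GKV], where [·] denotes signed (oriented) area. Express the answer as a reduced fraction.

[GBS]:[GKV] = 9/2

Choose coordinates B = (0, 0), V = (1, 0), S = (0, 1), G = (-2, 1).
1. K lies on line GB with GK:KB = 4:5 ⇒ K = (-10/9, 5/9)
2·[GBS] = 2, 2·[GKV] = 4/9
[GBS]:[GKV] = 2:4/9 = 9/2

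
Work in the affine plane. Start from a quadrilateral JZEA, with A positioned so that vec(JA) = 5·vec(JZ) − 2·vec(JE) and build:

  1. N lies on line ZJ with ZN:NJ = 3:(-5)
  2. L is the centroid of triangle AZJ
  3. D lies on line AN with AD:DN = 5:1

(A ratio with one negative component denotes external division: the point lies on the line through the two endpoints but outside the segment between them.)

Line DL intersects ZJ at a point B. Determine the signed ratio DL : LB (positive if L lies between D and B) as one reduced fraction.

DL:LB = -1/2

Set J = (0, 0), Z = (1, 0), E = (0, 1), A = (5, -2); any affine frame gives the same invariant.
1. N lies on line ZJ with ZN:NJ = 3:(-5) ⇒ N = (5/2, 0)
2. L is the centroid of triangle AZJ ⇒ L = (2, -2/3)
3. D lies on line AN with AD:DN = 5:1 ⇒ D = (35/12, -1/3)
line DL meets ZJ at B = (23/6, 0)
L = D + t·(B−D) with t = -1, so DL:LB = -1:2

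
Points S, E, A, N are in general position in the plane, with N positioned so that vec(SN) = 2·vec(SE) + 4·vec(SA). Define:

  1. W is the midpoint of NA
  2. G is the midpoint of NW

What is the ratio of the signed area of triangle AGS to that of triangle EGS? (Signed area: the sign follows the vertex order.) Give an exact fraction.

[AGS]:[EGS] = -6/13

Set S = (0, 0), E = (1, 0), A = (0, 1), N = (2, 4); any affine frame gives the same invariant.
1. W is the midpoint of NA ⇒ W = (1, 5/2)
2. G is the midpoint of NW ⇒ G = (3/2, 13/4)
2·[AGS] = -3/2, 2·[EGS] = 13/4
[AGS]:[EGS] = -3/2:13/4 = -6/13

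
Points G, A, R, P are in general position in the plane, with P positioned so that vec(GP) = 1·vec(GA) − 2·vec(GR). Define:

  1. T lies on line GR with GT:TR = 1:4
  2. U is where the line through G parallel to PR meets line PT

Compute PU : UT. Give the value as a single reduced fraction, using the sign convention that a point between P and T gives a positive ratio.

PU:UT = -5

Assign G = (0, 0), A = (1, 0), R = (0, 1), P = (1, -2) — the answer is frame-independent, so this choice is without loss of generality.
1. T lies on line GR with GT:TR = 1:4 ⇒ T = (0, 1/5)
2. U is where the line through G parallel to PR meets line PT ⇒ U = (-1/4, 3/4)
U = P + t·(T−P) with t = 5/4, so PU:UT = t:(1−t) = 5/4:-1/4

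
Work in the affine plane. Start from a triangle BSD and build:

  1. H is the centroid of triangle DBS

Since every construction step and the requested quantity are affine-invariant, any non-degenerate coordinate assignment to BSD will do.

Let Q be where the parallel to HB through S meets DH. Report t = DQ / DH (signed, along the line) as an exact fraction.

Set B = (0, 0), S = (1, 0), D = (0, 1); any affine frame gives the same invariant.
1. H is the centroid of triangle DBS ⇒ H = (1/3, 1/3)
through S parallel to HB: direction (-1/3, -1/3); meets DH at Q = (2/3, -1/3)
Q = D + t·(H−D) with t = 2

t = 2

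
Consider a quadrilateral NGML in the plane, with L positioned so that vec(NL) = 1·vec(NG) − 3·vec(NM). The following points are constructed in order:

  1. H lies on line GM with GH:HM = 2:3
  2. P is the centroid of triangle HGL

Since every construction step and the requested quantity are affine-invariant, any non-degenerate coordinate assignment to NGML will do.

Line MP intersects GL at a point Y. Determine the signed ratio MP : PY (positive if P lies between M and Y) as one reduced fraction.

MP:PY = 13/2

Set N = (0, 0), G = (1, 0), M = (0, 1), L = (1, -3); any affine frame gives the same invariant.
1. H lies on line GM with GH:HM = 2:3 ⇒ H = (3/5, 2/5)
2. P is the centroid of triangle HGL ⇒ P = (13/15, -13/15)
line MP meets GL at Y = (1, -15/13)
P = M + t·(Y−M) with t = 13/15, so MP:PY = 13/15:2/15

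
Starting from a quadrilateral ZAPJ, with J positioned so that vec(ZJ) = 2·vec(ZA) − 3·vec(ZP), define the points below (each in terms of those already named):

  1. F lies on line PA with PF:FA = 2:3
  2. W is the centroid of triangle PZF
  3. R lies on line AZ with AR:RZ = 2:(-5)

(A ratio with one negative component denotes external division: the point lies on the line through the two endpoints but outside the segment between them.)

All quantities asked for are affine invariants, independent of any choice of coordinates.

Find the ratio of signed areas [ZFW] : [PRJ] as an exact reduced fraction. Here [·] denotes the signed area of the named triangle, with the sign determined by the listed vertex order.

[ZFW]:[PRJ] = -1/35

Choose coordinates Z = (0, 0), A = (1, 0), P = (0, 1), J = (2, -3).
1. F lies on line PA with PF:FA = 2:3 ⇒ F = (2/5, 3/5)
2. W is the centroid of triangle PZF ⇒ W = (2/15, 8/15)
3. R lies on line AZ with AR:RZ = 2:(-5) ⇒ R = (5/3, 0)
2·[ZFW] = 2/15, 2·[PRJ] = -14/3
[ZFW]:[PRJ] = 2/15:-14/3 = -1/35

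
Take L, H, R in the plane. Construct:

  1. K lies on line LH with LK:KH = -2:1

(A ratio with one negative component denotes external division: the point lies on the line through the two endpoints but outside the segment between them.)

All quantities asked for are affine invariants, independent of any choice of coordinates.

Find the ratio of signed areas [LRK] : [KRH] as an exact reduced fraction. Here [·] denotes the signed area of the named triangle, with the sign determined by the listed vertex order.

[LRK]:[KRH] = -2

Assign L = (0, 0), H = (1, 0), R = (0, 1) — the answer is frame-independent, so this choice is without loss of generality.
1. K lies on line LH with LK:KH = -2:1 ⇒ K = (2, 0)
2·[LRK] = -2, 2·[KRH] = 1
[LRK]:[KRH] = -2:1 = -2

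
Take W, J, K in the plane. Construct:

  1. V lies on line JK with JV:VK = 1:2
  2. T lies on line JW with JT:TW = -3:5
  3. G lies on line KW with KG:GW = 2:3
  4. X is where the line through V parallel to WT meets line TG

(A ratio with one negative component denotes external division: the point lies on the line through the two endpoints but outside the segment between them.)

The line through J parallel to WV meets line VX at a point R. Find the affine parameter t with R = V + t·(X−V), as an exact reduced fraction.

t = 9/4

Assign W = (0, 0), J = (1, 0), K = (0, 1) — the answer is frame-independent, so this choice is without loss of generality.
1. V lies on line JK with JV:VK = 1:2 ⇒ V = (2/3, 1/3)
2. T lies on line JW with JT:TW = -3:5 ⇒ T = (5/2, 0)
3. G lies on line KW with KG:GW = 2:3 ⇒ G = (0, 3/5)
4. X is where the line through V parallel to WT meets line TG ⇒ X = (10/9, 1/3)
through J parallel to WV: direction (2/3, 1/3); meets VX at R = (5/3, 1/3)
R = V + t·(X−V) with t = 9/4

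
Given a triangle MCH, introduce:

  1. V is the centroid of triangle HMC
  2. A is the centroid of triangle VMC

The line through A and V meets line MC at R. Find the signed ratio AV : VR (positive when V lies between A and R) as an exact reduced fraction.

Assign M = (0, 0), C = (1, 0), H = (0, 1) — the answer is frame-independent, so this choice is without loss of generality.
1. V is the centroid of triangle HMC ⇒ V = (1/3, 1/3)
2. A is the centroid of triangle VMC ⇒ A = (4/9, 1/9)
line AV meets MC at R = (1/2, 0)
V = A + t·(R−A) with t = -2, so AV:VR = -2:3

AV:VR = -2/3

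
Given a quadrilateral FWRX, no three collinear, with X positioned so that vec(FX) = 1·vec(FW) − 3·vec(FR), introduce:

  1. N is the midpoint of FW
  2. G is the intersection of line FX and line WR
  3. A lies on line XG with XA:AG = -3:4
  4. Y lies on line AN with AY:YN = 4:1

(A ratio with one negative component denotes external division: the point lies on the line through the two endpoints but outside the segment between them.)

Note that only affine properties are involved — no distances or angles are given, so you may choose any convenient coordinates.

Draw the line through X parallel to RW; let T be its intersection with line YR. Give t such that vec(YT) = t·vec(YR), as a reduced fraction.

t = -1/14

Set F = (0, 0), W = (1, 0), R = (0, 1), X = (1, -3); any affine frame gives the same invariant.
1. N is the midpoint of FW ⇒ N = (1/2, 0)
2. G is the intersection of line FX and line WR ⇒ G = (-1/2, 3/2)
3. A lies on line XG with XA:AG = -3:4 ⇒ A = (11/2, -33/2)
4. Y lies on line AN with AY:YN = 4:1 ⇒ Y = (3/2, -33/10)
through X parallel to RW: direction (1, -1); meets YR at T = (45/28, -101/28)
T = Y + t·(R−Y) with t = -1/14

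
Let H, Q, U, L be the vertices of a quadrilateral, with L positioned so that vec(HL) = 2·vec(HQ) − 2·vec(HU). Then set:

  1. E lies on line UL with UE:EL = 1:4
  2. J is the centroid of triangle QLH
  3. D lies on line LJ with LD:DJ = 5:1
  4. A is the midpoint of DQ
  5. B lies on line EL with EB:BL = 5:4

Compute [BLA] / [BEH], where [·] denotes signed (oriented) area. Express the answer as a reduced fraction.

[BLA]:[BEH] = 13/90

Assign H = (0, 0), Q = (1, 0), U = (0, 1), L = (2, -2) — the answer is frame-independent, so this choice is without loss of generality.
1. E lies on line UL with UE:EL = 1:4 ⇒ E = (2/5, 2/5)
2. J is the centroid of triangle QLH ⇒ J = (1, -2/3)
3. D lies on line LJ with LD:DJ = 5:1 ⇒ D = (7/6, -8/9)
4. A is the midpoint of DQ ⇒ A = (13/12, -4/9)
5. B lies on line EL with EB:BL = 5:4 ⇒ B = (58/45, -14/15)
2·[BLA] = 52/405, 2·[BEH] = 8/9
[BLA]:[BEH] = 52/405:8/9 = 13/90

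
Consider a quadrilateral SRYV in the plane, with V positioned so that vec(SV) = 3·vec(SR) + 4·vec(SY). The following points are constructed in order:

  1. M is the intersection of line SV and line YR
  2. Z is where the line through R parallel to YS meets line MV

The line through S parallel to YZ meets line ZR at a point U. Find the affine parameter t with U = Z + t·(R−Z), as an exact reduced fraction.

t = 3/4

Assign S = (0, 0), R = (1, 0), Y = (0, 1), V = (3, 4) — the answer is frame-independent, so this choice is without loss of generality.
1. M is the intersection of line SV and line YR ⇒ M = (3/7, 4/7)
2. Z is where the line through R parallel to YS meets line MV ⇒ Z = (1, 4/3)
through S parallel to YZ: direction (1, 1/3); meets ZR at U = (1, 1/3)
U = Z + t·(R−Z) with t = 3/4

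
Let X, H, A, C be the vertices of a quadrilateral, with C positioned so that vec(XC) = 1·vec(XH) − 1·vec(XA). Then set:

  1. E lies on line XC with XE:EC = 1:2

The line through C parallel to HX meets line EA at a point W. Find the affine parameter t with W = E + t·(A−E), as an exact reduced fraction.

t = -1/2

Choose coordinates X = (0, 0), H = (1, 0), A = (0, 1), C = (1, -1).
1. E lies on line XC with XE:EC = 1:2 ⇒ E = (1/3, -1/3)
through C parallel to HX: direction (-1, 0); meets EA at W = (1/2, -1)
W = E + t·(A−E) with t = -1/2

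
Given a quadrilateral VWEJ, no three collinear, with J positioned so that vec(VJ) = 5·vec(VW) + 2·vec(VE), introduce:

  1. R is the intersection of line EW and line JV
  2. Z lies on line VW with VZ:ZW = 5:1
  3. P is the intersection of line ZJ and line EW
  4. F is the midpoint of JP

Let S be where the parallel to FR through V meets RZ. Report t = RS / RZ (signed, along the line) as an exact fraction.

t = 3/19

Assign V = (0, 0), W = (1, 0), E = (0, 1), J = (5, 2) — the answer is frame-independent, so this choice is without loss of generality.
1. R is the intersection of line EW and line JV ⇒ R = (5/7, 2/7)
2. Z lies on line VW with VZ:ZW = 5:1 ⇒ Z = (5/6, 0)
3. P is the intersection of line ZJ and line EW ⇒ P = (35/37, 2/37)
4. F is the midpoint of JP ⇒ F = (110/37, 38/37)
through V parallel to FR: direction (-585/259, -192/259); meets RZ at S = (195/266, 32/133)
S = R + t·(Z−R) with t = 3/19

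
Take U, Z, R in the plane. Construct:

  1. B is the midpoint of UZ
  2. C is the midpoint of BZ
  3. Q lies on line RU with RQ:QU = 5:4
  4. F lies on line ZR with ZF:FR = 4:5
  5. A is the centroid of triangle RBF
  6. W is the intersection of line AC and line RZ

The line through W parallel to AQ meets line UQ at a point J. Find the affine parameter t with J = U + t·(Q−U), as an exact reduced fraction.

t = 255/76

Set U = (0, 0), Z = (1, 0), R = (0, 1); any affine frame gives the same invariant.
1. B is the midpoint of UZ ⇒ B = (1/2, 0)
2. C is the midpoint of BZ ⇒ C = (3/4, 0)
3. Q lies on line RU with RQ:QU = 5:4 ⇒ Q = (0, 4/9)
4. F lies on line ZR with ZF:FR = 4:5 ⇒ F = (5/9, 4/9)
5. A is the centroid of triangle RBF ⇒ A = (19/54, 13/27)
6. W is the intersection of line AC and line RZ ⇒ W = (-4/9, 13/9)
through W parallel to AQ: direction (-19/54, -1/27); meets UQ at J = (0, 85/57)
J = U + t·(Q−U) with t = 255/76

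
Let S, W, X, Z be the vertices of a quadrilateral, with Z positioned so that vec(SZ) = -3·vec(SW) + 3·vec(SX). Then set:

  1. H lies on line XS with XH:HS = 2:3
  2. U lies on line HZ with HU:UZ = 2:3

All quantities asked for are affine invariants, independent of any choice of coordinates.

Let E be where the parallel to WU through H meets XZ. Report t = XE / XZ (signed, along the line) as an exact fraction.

Work in coordinates with S = (0, 0), W = (1, 0), X = (0, 1), Z = (-3, 3).
1. H lies on line XS with XH:HS = 2:3 ⇒ H = (0, 3/5)
2. U lies on line HZ with HU:UZ = 2:3 ⇒ U = (-6/5, 39/25)
through H parallel to WU: direction (-11/5, 39/25); meets XZ at E = (-66/7, 51/7)
E = X + t·(Z−X) with t = 22/7

t = 22/7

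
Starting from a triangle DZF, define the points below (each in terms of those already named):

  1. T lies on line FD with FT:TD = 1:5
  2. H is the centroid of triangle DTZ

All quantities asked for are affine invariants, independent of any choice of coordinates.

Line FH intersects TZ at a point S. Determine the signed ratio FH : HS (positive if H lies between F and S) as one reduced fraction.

FH:HS = -8/5

Set D = (0, 0), Z = (1, 0), F = (0, 1); any affine frame gives the same invariant.
1. T lies on line FD with FT:TD = 1:5 ⇒ T = (0, 5/6)
2. H is the centroid of triangle DTZ ⇒ H = (1/3, 5/18)
line FH meets TZ at S = (1/8, 35/48)
H = F + t·(S−F) with t = 8/3, so FH:HS = 8/3:-5/3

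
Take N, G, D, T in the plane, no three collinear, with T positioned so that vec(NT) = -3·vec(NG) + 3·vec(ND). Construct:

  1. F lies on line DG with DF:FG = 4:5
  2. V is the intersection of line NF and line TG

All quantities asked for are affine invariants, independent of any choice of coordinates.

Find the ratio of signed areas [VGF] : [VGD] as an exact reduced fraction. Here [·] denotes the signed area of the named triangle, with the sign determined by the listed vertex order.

[VGF]:[VGD] = 5/9

Assign N = (0, 0), G = (1, 0), D = (0, 1), T = (-3, 3) — the answer is frame-independent, so this choice is without loss of generality.
1. F lies on line DG with DF:FG = 4:5 ⇒ F = (4/9, 5/9)
2. V is the intersection of line NF and line TG ⇒ V = (3/8, 15/32)
2·[VGF] = 25/288, 2·[VGD] = 5/32
[VGF]:[VGD] = 25/288:5/32 = 5/9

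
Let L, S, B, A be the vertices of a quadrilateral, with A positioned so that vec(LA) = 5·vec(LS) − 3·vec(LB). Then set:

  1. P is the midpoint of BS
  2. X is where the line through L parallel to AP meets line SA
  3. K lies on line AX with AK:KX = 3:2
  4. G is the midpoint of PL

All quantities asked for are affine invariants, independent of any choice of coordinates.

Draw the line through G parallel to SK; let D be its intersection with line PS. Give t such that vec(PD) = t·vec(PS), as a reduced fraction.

t = 7/2

Set L = (0, 0), S = (1, 0), B = (0, 1), A = (5, -3); any affine frame gives the same invariant.
1. P is the midpoint of BS ⇒ P = (1/2, 1/2)
2. X is where the line through L parallel to AP meets line SA ⇒ X = (-27, 21)
3. K lies on line AX with AK:KX = 3:2 ⇒ K = (-71/5, 57/5)
4. G is the midpoint of PL ⇒ G = (1/4, 1/4)
through G parallel to SK: direction (-76/5, 57/5); meets PS at D = (9/4, -5/4)
D = P + t·(S−P) with t = 7/2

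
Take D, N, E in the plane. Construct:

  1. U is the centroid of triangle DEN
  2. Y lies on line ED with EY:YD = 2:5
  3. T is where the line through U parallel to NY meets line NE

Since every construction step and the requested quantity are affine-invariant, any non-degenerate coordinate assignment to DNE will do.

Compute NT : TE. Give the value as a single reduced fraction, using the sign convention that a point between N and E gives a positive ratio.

NT:TE = -1/3

Choose coordinates D = (0, 0), N = (1, 0), E = (0, 1).
1. U is the centroid of triangle DEN ⇒ U = (1/3, 1/3)
2. Y lies on line ED with EY:YD = 2:5 ⇒ Y = (0, 5/7)
3. T is where the line through U parallel to NY meets line NE ⇒ T = (3/2, -1/2)
T = N + t·(E−N) with t = -1/2, so NT:TE = t:(1−t) = -1/2:3/2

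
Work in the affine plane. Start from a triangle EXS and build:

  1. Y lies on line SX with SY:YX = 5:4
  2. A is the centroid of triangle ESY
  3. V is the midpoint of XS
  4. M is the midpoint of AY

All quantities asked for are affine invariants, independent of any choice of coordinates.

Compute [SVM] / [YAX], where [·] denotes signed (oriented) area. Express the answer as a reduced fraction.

[SVM]:[YAX] = -9/16

Work in coordinates with E = (0, 0), X = (1, 0), S = (0, 1).
1. Y lies on line SX with SY:YX = 5:4 ⇒ Y = (5/9, 4/9)
2. A is the centroid of triangle ESY ⇒ A = (5/27, 13/27)
3. V is the midpoint of XS ⇒ V = (1/2, 1/2)
4. M is the midpoint of AY ⇒ M = (10/27, 25/54)
2·[SVM] = -1/12, 2·[YAX] = 4/27
[SVM]:[YAX] = -1/12:4/27 = -9/16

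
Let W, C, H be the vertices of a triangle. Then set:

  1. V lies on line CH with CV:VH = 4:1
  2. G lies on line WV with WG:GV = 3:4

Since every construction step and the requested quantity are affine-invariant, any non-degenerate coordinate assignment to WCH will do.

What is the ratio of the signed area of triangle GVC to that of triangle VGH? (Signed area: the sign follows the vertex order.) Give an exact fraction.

Choose coordinates W = (0, 0), C = (1, 0), H = (0, 1).
1. V lies on line CH with CV:VH = 4:1 ⇒ V = (1/5, 4/5)
2. G lies on line WV with WG:GV = 3:4 ⇒ G = (3/35, 12/35)
2·[GVC] = -16/35, 2·[VGH] = -4/35
[GVC]:[VGH] = -16/35:-4/35 = 4

[GVC]:[VGH] = 4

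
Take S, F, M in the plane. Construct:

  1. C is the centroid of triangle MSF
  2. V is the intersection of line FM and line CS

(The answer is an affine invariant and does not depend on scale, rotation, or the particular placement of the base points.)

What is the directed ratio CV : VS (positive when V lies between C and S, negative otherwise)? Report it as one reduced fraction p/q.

Work in coordinates with S = (0, 0), F = (1, 0), M = (0, 1).
1. C is the centroid of triangle MSF ⇒ C = (1/3, 1/3)
2. V is the intersection of line FM and line CS ⇒ V = (1/2, 1/2)
V = C + t·(S−C) with t = -1/2, so CV:VS = t:(1−t) = -1/2:3/2

CV:VS = -1/3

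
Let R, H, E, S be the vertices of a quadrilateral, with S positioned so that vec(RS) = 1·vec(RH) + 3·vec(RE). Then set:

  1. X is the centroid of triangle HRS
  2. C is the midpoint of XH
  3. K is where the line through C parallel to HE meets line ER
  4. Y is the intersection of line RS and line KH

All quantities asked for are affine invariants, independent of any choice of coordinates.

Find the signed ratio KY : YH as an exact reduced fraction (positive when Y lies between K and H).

KY:YH = 4/9

Work in coordinates with R = (0, 0), H = (1, 0), E = (0, 1), S = (1, 3).
1. X is the centroid of triangle HRS ⇒ X = (2/3, 1)
2. C is the midpoint of XH ⇒ C = (5/6, 1/2)
3. K is where the line through C parallel to HE meets line ER ⇒ K = (0, 4/3)
4. Y is the intersection of line RS and line KH ⇒ Y = (4/13, 12/13)
Y = K + t·(H−K) with t = 4/13, so KY:YH = t:(1−t) = 4/13:9/13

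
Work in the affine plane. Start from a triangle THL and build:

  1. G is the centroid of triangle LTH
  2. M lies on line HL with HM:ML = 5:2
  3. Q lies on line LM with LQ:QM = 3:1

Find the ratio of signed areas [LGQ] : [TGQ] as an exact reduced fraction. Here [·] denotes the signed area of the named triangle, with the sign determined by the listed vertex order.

[LGQ]:[TGQ] = 3/8

Assign T = (0, 0), H = (1, 0), L = (0, 1) — the answer is frame-independent, so this choice is without loss of generality.
1. G is the centroid of triangle LTH ⇒ G = (1/3, 1/3)
2. M lies on line HL with HM:ML = 5:2 ⇒ M = (2/7, 5/7)
3. Q lies on line LM with LQ:QM = 3:1 ⇒ Q = (3/14, 11/14)
2·[LGQ] = 1/14, 2·[TGQ] = 4/21
[LGQ]:[TGQ] = 1/14:4/21 = 3/8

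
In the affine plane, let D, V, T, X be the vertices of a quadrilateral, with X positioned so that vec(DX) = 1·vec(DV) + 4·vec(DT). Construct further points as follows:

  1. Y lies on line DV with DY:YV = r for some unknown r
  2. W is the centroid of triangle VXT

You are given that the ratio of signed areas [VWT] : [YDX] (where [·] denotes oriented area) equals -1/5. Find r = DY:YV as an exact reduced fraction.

r = -5/2

Work in coordinates with D = (0, 0), V = (1, 0), T = (0, 1), X = (1, 4).
1. With DY:YV = r, write λ = r/(r+1) so Y = D + λ·(V−D); Y is affine-linear in λ
2. W is the centroid of triangle VXT ⇒ W = (2/3, 5/3)
Every point depending on Y is an affine combination of Y and λ-independent points, so each such coordinate is linear in λ; the λ² term in each signed area is a multiple of (V−D)×(V−D) = 0, so 2·[VWT] and 2·[YDX] are each linear in λ. Evaluating at λ=0 and λ=1:
  2·[VWT] = 4/3,   2·[YDX] = -4·λ
So [VWT]:[YDX] = (4/3) / (-4·λ). Setting this equal to -1/5:
  4/3 = -1/5·(-4·λ)  ⇒  λ = 5/3
Then r = λ/(1−λ) = (5/3)/(-2/3) = -5/2. Check: with r = -5/2, Y = (5/3, 0) and [VWT]:[YDX] = -1/5 as required.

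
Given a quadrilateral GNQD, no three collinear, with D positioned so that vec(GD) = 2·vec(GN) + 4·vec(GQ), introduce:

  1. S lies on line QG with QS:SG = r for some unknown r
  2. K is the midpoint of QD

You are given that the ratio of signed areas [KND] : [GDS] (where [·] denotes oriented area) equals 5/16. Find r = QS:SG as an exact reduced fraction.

r = -3/4

Set G = (0, 0), N = (1, 0), Q = (0, 1), D = (2, 4); any affine frame gives the same invariant.
1. With QS:SG = r, write λ = r/(r+1) so S = Q + λ·(G−Q); S is affine-linear in λ
2. K is the midpoint of QD ⇒ K = (1, 5/2)
Every point depending on S is an affine combination of S and λ-independent points, so each such coordinate is linear in λ; the λ² term in each signed area is a multiple of (G−Q)×(G−Q) = 0, so 2·[KND] and 2·[GDS] are each linear in λ. Evaluating at λ=0 and λ=1:
  2·[KND] = 5/2,   2·[GDS] = -2·λ + 2
So [KND]:[GDS] = (5/2) / (-2·λ + 2). Setting this equal to 5/16:
  5/2 = 5/16·(-2·λ + 2)  ⇒  λ = -3
Then r = λ/(1−λ) = (-3)/(4) = -3/4. Check: with r = -3/4, S = (0, 4) and [KND]:[GDS] = 5/16 as required.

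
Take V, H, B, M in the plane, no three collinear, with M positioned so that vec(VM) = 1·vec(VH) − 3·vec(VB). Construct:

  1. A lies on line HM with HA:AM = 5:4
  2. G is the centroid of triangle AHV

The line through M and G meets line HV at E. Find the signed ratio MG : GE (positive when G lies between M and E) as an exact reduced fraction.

Choose coordinates V = (0, 0), H = (1, 0), B = (0, 1), M = (1, -3).
1. A lies on line HM with HA:AM = 5:4 ⇒ A = (1, -5/3)
2. G is the centroid of triangle AHV ⇒ G = (2/3, -5/9)
line MG meets HV at E = (13/22, 0)
G = M + t·(E−M) with t = 22/27, so MG:GE = 22/27:5/27

MG:GE = 22/5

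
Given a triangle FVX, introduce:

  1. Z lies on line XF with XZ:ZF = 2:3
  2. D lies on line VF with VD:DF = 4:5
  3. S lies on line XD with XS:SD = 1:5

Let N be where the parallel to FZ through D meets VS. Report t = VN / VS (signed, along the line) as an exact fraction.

t = 24/49

Work in coordinates with F = (0, 0), V = (1, 0), X = (0, 1).
1. Z lies on line XF with XZ:ZF = 2:3 ⇒ Z = (0, 3/5)
2. D lies on line VF with VD:DF = 4:5 ⇒ D = (5/9, 0)
3. S lies on line XD with XS:SD = 1:5 ⇒ S = (5/54, 5/6)
through D parallel to FZ: direction (0, 3/5); meets VS at N = (5/9, 20/49)
N = V + t·(S−V) with t = 24/49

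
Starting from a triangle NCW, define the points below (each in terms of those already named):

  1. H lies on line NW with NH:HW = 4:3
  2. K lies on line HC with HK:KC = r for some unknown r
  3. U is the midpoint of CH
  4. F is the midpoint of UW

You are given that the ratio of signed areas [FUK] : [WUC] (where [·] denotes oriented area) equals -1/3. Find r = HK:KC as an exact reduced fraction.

r = 1/5

Assign N = (0, 0), C = (1, 0), W = (0, 1) — the answer is frame-independent, so this choice is without loss of generality.
1. H lies on line NW with NH:HW = 4:3 ⇒ H = (0, 4/7)
2. With HK:KC = r, write λ = r/(r+1) so K = H + λ·(C−H); K is affine-linear in λ
3. U is the midpoint of CH ⇒ U = (1/2, 2/7)
4. F is the midpoint of UW ⇒ F = (1/4, 9/14)
Every point depending on K is an affine combination of K and λ-independent points, so each such coordinate is linear in λ; the λ² term in each signed area is a multiple of (C−H)×(C−H) = 0, so 2·[FUK] and 2·[WUC] are each linear in λ. Evaluating at λ=0 and λ=1:
  2·[FUK] = 3/14·λ − 3/28,   2·[WUC] = 3/14
So [FUK]:[WUC] = (3/14·λ − 3/28) / (3/14). Setting this equal to -1/3:
  3/14·λ − 3/28 = -1/3·(3/14)  ⇒  λ = 1/6
Then r = λ/(1−λ) = (1/6)/(5/6) = 1/5. Check: with r = 1/5, K = (1/6, 10/21) and [FUK]:[WUC] = -1/3 as required.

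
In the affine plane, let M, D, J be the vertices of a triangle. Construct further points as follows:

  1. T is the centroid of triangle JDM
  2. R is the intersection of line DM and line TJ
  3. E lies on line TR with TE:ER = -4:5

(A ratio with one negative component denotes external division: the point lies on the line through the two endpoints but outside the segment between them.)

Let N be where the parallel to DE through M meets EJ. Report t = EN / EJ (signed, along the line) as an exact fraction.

Work in coordinates with M = (0, 0), D = (1, 0), J = (0, 1).
1. T is the centroid of triangle JDM ⇒ T = (1/3, 1/3)
2. R is the intersection of line DM and line TJ ⇒ R = (1/2, 0)
3. E lies on line TR with TE:ER = -4:5 ⇒ E = (-1/3, 5/3)
through M parallel to DE: direction (-4/3, 5/3); meets EJ at N = (4/3, -5/3)
N = E + t·(J−E) with t = 5

t = 5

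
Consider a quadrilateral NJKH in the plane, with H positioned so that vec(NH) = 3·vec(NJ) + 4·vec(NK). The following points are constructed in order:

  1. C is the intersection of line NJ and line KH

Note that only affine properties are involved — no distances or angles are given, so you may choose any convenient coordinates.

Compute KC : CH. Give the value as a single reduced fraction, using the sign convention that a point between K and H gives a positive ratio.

KC:CH = -1/4

Assign N = (0, 0), J = (1, 0), K = (0, 1), H = (3, 4) — the answer is frame-independent, so this choice is without loss of generality.
1. C is the intersection of line NJ and line KH ⇒ C = (-1, 0)
C = K + t·(H−K) with t = -1/3, so KC:CH = t:(1−t) = -1/3:4/3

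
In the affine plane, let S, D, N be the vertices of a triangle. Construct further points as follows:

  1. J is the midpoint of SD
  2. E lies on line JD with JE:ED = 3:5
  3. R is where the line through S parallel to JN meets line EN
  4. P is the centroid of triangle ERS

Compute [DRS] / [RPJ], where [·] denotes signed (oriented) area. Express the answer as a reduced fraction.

[DRS]:[RPJ] = 48/5

Choose coordinates S = (0, 0), D = (1, 0), N = (0, 1).
1. J is the midpoint of SD ⇒ J = (1/2, 0)
2. E lies on line JD with JE:ED = 3:5 ⇒ E = (11/16, 0)
3. R is where the line through S parallel to JN meets line EN ⇒ R = (-11/6, 11/3)
4. P is the centroid of triangle ERS ⇒ P = (-55/144, 11/9)
2·[DRS] = 11/3, 2·[RPJ] = 55/144
[DRS]:[RPJ] = 11/3:55/144 = 48/5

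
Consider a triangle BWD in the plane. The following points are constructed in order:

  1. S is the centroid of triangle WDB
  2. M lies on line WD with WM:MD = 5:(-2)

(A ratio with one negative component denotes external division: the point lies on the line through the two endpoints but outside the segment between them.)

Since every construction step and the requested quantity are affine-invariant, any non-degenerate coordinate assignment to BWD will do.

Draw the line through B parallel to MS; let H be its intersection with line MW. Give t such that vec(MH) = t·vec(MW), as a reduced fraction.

t = -7/5

Choose coordinates B = (0, 0), W = (1, 0), D = (0, 1).
1. S is the centroid of triangle WDB ⇒ S = (1/3, 1/3)
2. M lies on line WD with WM:MD = 5:(-2) ⇒ M = (-2/3, 5/3)
through B parallel to MS: direction (1, -4/3); meets MW at H = (-3, 4)
H = M + t·(W−M) with t = -7/5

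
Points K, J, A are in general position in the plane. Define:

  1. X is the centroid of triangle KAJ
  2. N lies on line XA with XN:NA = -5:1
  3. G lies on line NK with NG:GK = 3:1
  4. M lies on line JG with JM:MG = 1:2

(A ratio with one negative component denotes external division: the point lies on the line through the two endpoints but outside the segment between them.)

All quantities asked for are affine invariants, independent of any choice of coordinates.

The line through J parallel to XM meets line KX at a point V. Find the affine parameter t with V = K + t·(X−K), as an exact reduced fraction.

t = 34/27

Work in coordinates with K = (0, 0), J = (1, 0), A = (0, 1).
1. X is the centroid of triangle KAJ ⇒ X = (1/3, 1/3)
2. N lies on line XA with XN:NA = -5:1 ⇒ N = (-1/12, 7/6)
3. G lies on line NK with NG:GK = 3:1 ⇒ G = (-1/48, 7/24)
4. M lies on line JG with JM:MG = 1:2 ⇒ M = (95/144, 7/72)
through J parallel to XM: direction (47/144, -17/72); meets KX at V = (34/81, 34/81)
V = K + t·(X−K) with t = 34/27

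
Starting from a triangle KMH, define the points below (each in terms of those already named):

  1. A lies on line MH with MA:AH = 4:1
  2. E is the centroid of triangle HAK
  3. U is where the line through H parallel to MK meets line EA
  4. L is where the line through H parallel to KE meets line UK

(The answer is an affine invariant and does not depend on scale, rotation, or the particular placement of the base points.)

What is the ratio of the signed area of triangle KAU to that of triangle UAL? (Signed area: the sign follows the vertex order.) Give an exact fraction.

Work in coordinates with K = (0, 0), M = (1, 0), H = (0, 1).
1. A lies on line MH with MA:AH = 4:1 ⇒ A = (1/5, 4/5)
2. E is the centroid of triangle HAK ⇒ E = (1/15, 3/5)
3. U is where the line through H parallel to MK meets line EA ⇒ U = (1/3, 1)
4. L is where the line through H parallel to KE meets line UK ⇒ L = (-1/6, -1/2)
2·[KAU] = -1/15, 2·[UAL] = 1/10
[KAU]:[UAL] = -1/15:1/10 = -2/3

[KAU]:[UAL] = -2/3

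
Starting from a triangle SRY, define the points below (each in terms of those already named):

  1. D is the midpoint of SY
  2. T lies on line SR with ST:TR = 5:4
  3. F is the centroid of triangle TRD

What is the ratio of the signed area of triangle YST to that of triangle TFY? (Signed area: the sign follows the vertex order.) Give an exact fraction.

Work in coordinates with S = (0, 0), R = (1, 0), Y = (0, 1).
1. D is the midpoint of SY ⇒ D = (0, 1/2)
2. T lies on line SR with ST:TR = 5:4 ⇒ T = (5/9, 0)
3. F is the centroid of triangle TRD ⇒ F = (14/27, 1/6)
2·[YST] = 5/9, 2·[TFY] = 1/18
[YST]:[TFY] = 5/9:1/18 = 10

[YST]:[TFY] = 10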